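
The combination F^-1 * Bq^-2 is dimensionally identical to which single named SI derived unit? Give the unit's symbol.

H

F = kg⁻¹·m⁻²·s⁴·A².
So F⁻¹ = kg·m²·s⁻⁴·A⁻².
Bq = s⁻¹.
So Bq⁻² = s².
Combining: F⁻¹·Bq⁻² = (kg·m²·s⁻⁴·A⁻²) · s² = kg·m²·s⁻²·A⁻².
kg·m²·s⁻²·A⁻² is the base-SI form of the henry.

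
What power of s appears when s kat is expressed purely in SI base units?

0

kat = mol/s = s⁻¹·mol (catalytic activity).
Combining: s·kat = s · (s⁻¹·mol) = mol.
The exponent of s is 0.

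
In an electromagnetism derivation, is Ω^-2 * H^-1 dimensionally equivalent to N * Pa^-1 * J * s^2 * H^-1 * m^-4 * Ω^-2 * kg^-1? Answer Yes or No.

Left side:
  Ω = V/A (resistance = voltage per current),
      = kg·m²·s⁻³·A⁻².
  So Ω⁻² = kg⁻²·m⁻⁴·s⁶·A⁴.
  H = Wb/A (inductance = flux per current),
      = kg·m²·s⁻²·A⁻².
  So H⁻¹ = kg⁻¹·m⁻²·s²·A².
  Combining: Ω⁻²·H⁻¹ = (kg⁻²·m⁻⁴·s⁶·A⁴) · (kg⁻¹·m⁻²·s²·A²) = kg⁻³·m⁻⁶·s⁸·A⁶.
Right side:
  N = kg·m/s² = kg·m·s⁻² (force = mass × acceleration).
  Pa = N/m² (pressure = force per area),
      = kg·m⁻¹·s⁻².
  So Pa⁻¹ = kg⁻¹·m·s².
  J = N·m (work = force × distance),
      = kg·m²·s⁻².
  H = Wb/A (inductance = flux per current),
      = kg·m²·s⁻²·A⁻².
  So H⁻¹ = kg⁻¹·m⁻²·s²·A².
  Ω = V/A (resistance = voltage per current),
      = kg·m²·s⁻³·A⁻².
  So Ω⁻² = kg⁻²·m⁻⁴·s⁶·A⁴.
  Combining: N·Pa⁻¹·J·s²·H⁻¹·m⁻⁴·Ω⁻²·kg⁻¹ = (kg·m·s⁻²) · (kg⁻¹·m·s²) · (kg·m²·s⁻²) · s² · (kg⁻¹·m⁻²·s²·A²) · m⁻⁴ · (kg⁻²·m⁻⁴·s⁶·A⁴) · kg⁻¹ = kg⁻³·m⁻⁶·s⁸·A⁶.
Both reduce to kg⁻³·m⁻⁶·s⁸·A⁶.

Yes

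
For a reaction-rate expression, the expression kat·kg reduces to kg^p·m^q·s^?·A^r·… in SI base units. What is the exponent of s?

-1

kat = mol/s = s⁻¹·mol (catalytic activity).
Combining: kat·kg = (s⁻¹·mol) · kg = kg·s⁻¹·mol.
The exponent of s is -1.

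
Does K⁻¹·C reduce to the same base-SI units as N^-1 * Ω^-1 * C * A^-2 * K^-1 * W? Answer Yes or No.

Left side:
  C = s·A.
  Combining: K⁻¹·C = K⁻¹ · (s·A) = s·A·K⁻¹.
Right side:
  N = kg·m·s⁻².
  So N⁻¹ = kg⁻¹·m⁻¹·s².
  Ω = kg·m²·s⁻³·A⁻².
  So Ω⁻¹ = kg⁻¹·m⁻²·s³·A².
  C = s·A.
  W = kg·m²·s⁻³.
  Combining: N⁻¹·Ω⁻¹·C·A⁻²·K⁻¹·W = (kg⁻¹·m⁻¹·s²) · (kg⁻¹·m⁻²·s³·A²) · (s·A) · A⁻² · K⁻¹ · (kg·m²·s⁻³) = kg⁻¹·m⁻¹·s³·A·K⁻¹.
Left is s·A·K⁻¹; right is kg⁻¹·m⁻¹·s³·A·K⁻¹ — different.

No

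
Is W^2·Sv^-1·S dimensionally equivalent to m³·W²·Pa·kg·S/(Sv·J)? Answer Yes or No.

Left side:
  W = kg·m²·s⁻³.
  So W² = kg²·m⁴·s⁻⁶.
  Sv = m²·s⁻².
  So Sv⁻¹ = m⁻²·s².
  S = kg⁻¹·m⁻²·s³·A².
  Combining: W²·Sv⁻¹·S = (kg²·m⁴·s⁻⁶) · (m⁻²·s²) · (kg⁻¹·m⁻²·s³·A²) = kg·s⁻¹·A².
Right side:
  W = kg·m²·s⁻³.
  So W² = kg²·m⁴·s⁻⁶.
  Pa = kg·m⁻¹·s⁻².
  S = kg⁻¹·m⁻²·s³·A².
  Sv = m²·s⁻².
  So Sv⁻¹ = m⁻²·s².
  J = kg·m²·s⁻².
  So J⁻¹ = kg⁻¹·m⁻²·s².
  Combining: m³·W²·Pa·kg·S·Sv⁻¹·J⁻¹ = m³ · (kg²·m⁴·s⁻⁶) · (kg·m⁻¹·s⁻²) · kg · (kg⁻¹·m⁻²·s³·A²) · (m⁻²·s²) · (kg⁻¹·m⁻²·s²) = kg²·s⁻¹·A².
Left is kg·s⁻¹·A²; right is kg²·s⁻¹·A² — different.

No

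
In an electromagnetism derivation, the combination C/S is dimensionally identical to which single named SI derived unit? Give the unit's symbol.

Wb

C = A·s = s·A (charge = current × time).
S = 1/Ω (conductance is reciprocal resistance),
    = kg⁻¹·m⁻²·s³·A².
So S⁻¹ = kg·m²·s⁻³·A⁻².
Combining: C·S⁻¹ = (s·A) · (kg·m²·s⁻³·A⁻²) = kg·m²·s⁻²·A⁻¹.
kg·m²·s⁻²·A⁻¹ is the base-SI form of the weber.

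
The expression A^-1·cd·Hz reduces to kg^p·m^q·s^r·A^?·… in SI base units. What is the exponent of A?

Hz = 1/s = s⁻¹ (frequency is cycles per second).
Combining: A⁻¹·cd·Hz = A⁻¹ · cd · s⁻¹ = s⁻¹·A⁻¹·cd.
The exponent of A is -1.

-1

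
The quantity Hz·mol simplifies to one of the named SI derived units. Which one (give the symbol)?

kat

Hz = 1/s = s⁻¹ (frequency is cycles per second).
Combining: Hz·mol = s⁻¹ · mol = s⁻¹·mol.
s⁻¹·mol is the base-SI form of the katal.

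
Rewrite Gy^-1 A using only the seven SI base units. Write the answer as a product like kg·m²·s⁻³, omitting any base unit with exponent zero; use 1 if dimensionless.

Gy = J/kg (absorbed dose = energy per mass),
    = m²·s⁻².
So Gy⁻¹ = m⁻²·s².
Combining: Gy⁻¹·A = (m⁻²·s²) · A = m⁻²·s²·A.

m⁻²·s²·A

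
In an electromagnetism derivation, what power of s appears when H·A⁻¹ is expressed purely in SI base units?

H = kg·m²·s⁻²·A⁻².
Combining: H·A⁻¹ = (kg·m²·s⁻²·A⁻²) · A⁻¹ = kg·m²·s⁻²·A⁻³.
The exponent of s is -2.

-2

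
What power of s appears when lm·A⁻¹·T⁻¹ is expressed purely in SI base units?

lm = cd.
T = kg·s⁻²·A⁻¹.
So T⁻¹ = kg⁻¹·s²·A.
Combining: lm·A⁻¹·T⁻¹ = cd · A⁻¹ · (kg⁻¹·s²·A) = kg⁻¹·s²·cd.
The exponent of s is 2.

2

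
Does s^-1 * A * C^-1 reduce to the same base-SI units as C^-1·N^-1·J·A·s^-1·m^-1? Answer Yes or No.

Left side:
  C = A·s = s·A (charge = current × time).
  So C⁻¹ = s⁻¹·A⁻¹.
  Combining: s⁻¹·A·C⁻¹ = s⁻¹ · A · (s⁻¹·A⁻¹) = s⁻².
Right side:
  C = A·s = s·A (charge = current × time).
  So C⁻¹ = s⁻¹·A⁻¹.
  N = kg·m/s² = kg·m·s⁻² (force = mass × acceleration).
  So N⁻¹ = kg⁻¹·m⁻¹·s².
  J = N·m (work = force × distance),
      = kg·m²·s⁻².
  Combining: C⁻¹·N⁻¹·J·A·s⁻¹·m⁻¹ = (s⁻¹·A⁻¹) · (kg⁻¹·m⁻¹·s²) · (kg·m²·s⁻²) · A · s⁻¹ · m⁻¹ = s⁻².
Both reduce to s⁻².

Yes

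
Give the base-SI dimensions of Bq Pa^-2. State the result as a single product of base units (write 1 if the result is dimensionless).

Bq = 1/s = s⁻¹ (activity is decays per second).
Pa = N/m² (pressure = force per area),
    = kg·m⁻¹·s⁻².
So Pa⁻² = kg⁻²·m²·s⁴.
Combining: Bq·Pa⁻² = s⁻¹ · (kg⁻²·m²·s⁴) = kg⁻²·m²·s³.

kg⁻²·m²·s³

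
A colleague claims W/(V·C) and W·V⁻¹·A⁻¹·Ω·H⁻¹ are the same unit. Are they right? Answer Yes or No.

Left side:
  W = J/s (power = energy per time),
      = kg·m²·s⁻³.
  V = W/A (potential = power per current),
      = kg·m²·s⁻³·A⁻¹.
  So V⁻¹ = kg⁻¹·m⁻²·s³·A.
  C = A·s = s·A (charge = current × time).
  So C⁻¹ = s⁻¹·A⁻¹.
  Combining: W·V⁻¹·C⁻¹ = (kg·m²·s⁻³) · (kg⁻¹·m⁻²·s³·A) · (s⁻¹·A⁻¹) = s⁻¹.
Right side:
  W = J/s (power = energy per time),
      = kg·m²·s⁻³.
  V = W/A (potential = power per current),
      = kg·m²·s⁻³·A⁻¹.
  So V⁻¹ = kg⁻¹·m⁻²·s³·A.
  Ω = V/A (resistance = voltage per current),
      = kg·m²·s⁻³·A⁻².
  H = Wb/A (inductance = flux per current),
      = kg·m²·s⁻²·A⁻².
  So H⁻¹ = kg⁻¹·m⁻²·s²·A².
  Combining: W·V⁻¹·A⁻¹·Ω·H⁻¹ = (kg·m²·s⁻³) · (kg⁻¹·m⁻²·s³·A) · A⁻¹ · (kg·m²·s⁻³·A⁻²) · (kg⁻¹·m⁻²·s²·A²) = s⁻¹.
Both reduce to s⁻¹.

Yes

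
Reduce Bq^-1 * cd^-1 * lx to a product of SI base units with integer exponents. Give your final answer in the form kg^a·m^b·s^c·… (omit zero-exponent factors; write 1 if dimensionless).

m⁻²·s

Bq = s⁻¹.
So Bq⁻¹ = s.
lx = m⁻²·cd.
Combining: Bq⁻¹·cd⁻¹·lx = s · cd⁻¹ · (m⁻²·cd) = m⁻²·s.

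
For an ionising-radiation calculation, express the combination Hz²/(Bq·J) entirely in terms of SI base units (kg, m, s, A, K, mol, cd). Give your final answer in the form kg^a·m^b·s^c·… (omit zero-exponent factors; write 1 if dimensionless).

kg⁻¹·m⁻²·s

Bq = 1/s = s⁻¹ (activity is decays per second).
So Bq⁻¹ = s.
J = N·m (work = force × distance),
    = kg·m²·s⁻².
So J⁻¹ = kg⁻¹·m⁻²·s².
Hz = 1/s = s⁻¹ (frequency is cycles per second).
So Hz² = s⁻².
Combining: Bq⁻¹·J⁻¹·Hz² = s · (kg⁻¹·m⁻²·s²) · s⁻² = kg⁻¹·m⁻²·s.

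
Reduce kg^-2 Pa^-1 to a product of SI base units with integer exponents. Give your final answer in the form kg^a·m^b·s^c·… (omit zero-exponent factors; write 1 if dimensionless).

kg⁻³·m·s²

Pa = kg·m⁻¹·s⁻².
So Pa⁻¹ = kg⁻¹·m·s².
Combining: kg⁻²·Pa⁻¹ = kg⁻² · (kg⁻¹·m·s²) = kg⁻³·m·s².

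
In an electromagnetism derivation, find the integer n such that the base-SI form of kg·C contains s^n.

1

C = A·s = s·A (charge = current × time).
Combining: kg·C = kg · (s·A) = kg·s·A.
The exponent of s is 1.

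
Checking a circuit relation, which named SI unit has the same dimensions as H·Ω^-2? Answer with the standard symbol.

H = Wb/A (inductance = flux per current),
    = kg·m²·s⁻²·A⁻².
Ω = V/A (resistance = voltage per current),
    = kg·m²·s⁻³·A⁻².
So Ω⁻² = kg⁻²·m⁻⁴·s⁶·A⁴.
Combining: H·Ω⁻² = (kg·m²·s⁻²·A⁻²) · (kg⁻²·m⁻⁴·s⁶·A⁴) = kg⁻¹·m⁻²·s⁴·A².
kg⁻¹·m⁻²·s⁴·A² is the base-SI form of the farad.

F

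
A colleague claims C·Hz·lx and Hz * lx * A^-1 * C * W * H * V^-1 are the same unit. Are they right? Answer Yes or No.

No

Left side:
  C = A·s = s·A (charge = current × time).
  Hz = 1/s = s⁻¹ (frequency is cycles per second).
  lx = lm/m² (illuminance = luminous flux per area),
      = m⁻²·cd.
  Combining: C·Hz·lx = (s·A) · s⁻¹ · (m⁻²·cd) = m⁻²·A·cd.
Right side:
  Hz = 1/s = s⁻¹ (frequency is cycles per second).
  lx = lm/m² (illuminance = luminous flux per area),
      = m⁻²·cd.
  C = A·s = s·A (charge = current × time).
  W = J/s (power = energy per time),
      = kg·m²·s⁻³.
  H = Wb/A (inductance = flux per current),
      = kg·m²·s⁻²·A⁻².
  V = W/A (potential = power per current),
      = kg·m²·s⁻³·A⁻¹.
  So V⁻¹ = kg⁻¹·m⁻²·s³·A.
  Combining: Hz·lx·A⁻¹·C·W·H·V⁻¹ = s⁻¹ · (m⁻²·cd) · A⁻¹ · (s·A) · (kg·m²·s⁻³) · (kg·m²·s⁻²·A⁻²) · (kg⁻¹·m⁻²·s³·A) = kg·s⁻²·A⁻¹·cd.
Left is m⁻²·A·cd; right is kg·s⁻²·A⁻¹·cd — different.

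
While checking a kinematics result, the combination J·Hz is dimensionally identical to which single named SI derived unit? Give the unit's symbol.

J = kg·m²·s⁻².
Hz = s⁻¹.
Combining: J·Hz = (kg·m²·s⁻²) · s⁻¹ = kg·m²·s⁻³.
kg·m²·s⁻³ is the base-SI form of the watt.

W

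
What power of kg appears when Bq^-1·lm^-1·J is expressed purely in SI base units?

Bq = 1/s = s⁻¹ (activity is decays per second).
So Bq⁻¹ = s.
lm = cd·sr = cd (luminous flux; sr is dimensionless).
So lm⁻¹ = cd⁻¹.
J = N·m (work = force × distance),
    = kg·m²·s⁻².
Combining: Bq⁻¹·lm⁻¹·J = s · cd⁻¹ · (kg·m²·s⁻²) = kg·m²·s⁻¹·cd⁻¹.
The exponent of kg is 1.

1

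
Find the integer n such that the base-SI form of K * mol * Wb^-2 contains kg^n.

-2

Wb = V·s (flux: a volt is a weber per second),
    = kg·m²·s⁻²·A⁻¹.
So Wb⁻² = kg⁻²·m⁻⁴·s⁴·A².
Combining: K·mol·Wb⁻² = K · mol · (kg⁻²·m⁻⁴·s⁴·A²) = kg⁻²·m⁻⁴·s⁴·A²·K·mol.
The exponent of kg is -2.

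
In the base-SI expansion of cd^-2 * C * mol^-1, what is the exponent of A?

C = A·s = s·A (charge = current × time).
Combining: cd⁻²·C·mol⁻¹ = cd⁻² · (s·A) · mol⁻¹ = s·A·mol⁻¹·cd⁻².
The exponent of A is 1.

1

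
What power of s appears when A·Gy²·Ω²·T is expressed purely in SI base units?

-12

Gy = m²·s⁻².
So Gy² = m⁴·s⁻⁴.
Ω = kg·m²·s⁻³·A⁻².
So Ω² = kg²·m⁴·s⁻⁶·A⁻⁴.
T = kg·s⁻²·A⁻¹.
Combining: A·Gy²·Ω²·T = A · (m⁴·s⁻⁴) · (kg²·m⁴·s⁻⁶·A⁻⁴) · (kg·s⁻²·A⁻¹) = kg³·m⁸·s⁻¹²·A⁻⁴.
The exponent of s is -12.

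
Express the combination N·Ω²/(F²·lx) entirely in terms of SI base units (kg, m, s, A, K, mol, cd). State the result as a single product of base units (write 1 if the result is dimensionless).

N = kg·m/s² = kg·m·s⁻² (force = mass × acceleration).
F = C/V (capacitance = charge per voltage),
    = A·s/(kg·m²·s⁻³·A⁻¹) (substituting C and V),
    = kg⁻¹·m⁻²·s⁴·A².
So F⁻² = kg²·m⁴·s⁻⁸·A⁻⁴.
Ω = V/A (resistance = voltage per current),
    = kg·m²·s⁻³·A⁻².
So Ω² = kg²·m⁴·s⁻⁶·A⁻⁴.
lx = lm/m² (illuminance = luminous flux per area),
    = m⁻²·cd.
So lx⁻¹ = m²·cd⁻¹.
Combining: N·F⁻²·Ω²·lx⁻¹ = (kg·m·s⁻²) · (kg²·m⁴·s⁻⁸·A⁻⁴) · (kg²·m⁴·s⁻⁶·A⁻⁴) · (m²·cd⁻¹) = kg⁵·m¹¹·s⁻¹⁶·A⁻⁸·cd⁻¹.

kg⁵·m¹¹·s⁻¹⁶·A⁻⁸·cd⁻¹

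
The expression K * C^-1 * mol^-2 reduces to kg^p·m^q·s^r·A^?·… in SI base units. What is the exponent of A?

-1

C = A·s = s·A (charge = current × time).
So C⁻¹ = s⁻¹·A⁻¹.
Combining: K·C⁻¹·mol⁻² = K · (s⁻¹·A⁻¹) · mol⁻² = s⁻¹·A⁻¹·K·mol⁻².
The exponent of A is -1.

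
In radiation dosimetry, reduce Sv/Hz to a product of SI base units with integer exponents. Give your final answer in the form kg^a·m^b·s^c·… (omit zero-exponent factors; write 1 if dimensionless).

m²·s⁻¹

Sv = J/kg (equivalent dose = energy per mass),
    = m²·s⁻².
Hz = 1/s = s⁻¹ (frequency is cycles per second).
So Hz⁻¹ = s.
Combining: Sv·Hz⁻¹ = (m²·s⁻²) · s = m²·s⁻¹.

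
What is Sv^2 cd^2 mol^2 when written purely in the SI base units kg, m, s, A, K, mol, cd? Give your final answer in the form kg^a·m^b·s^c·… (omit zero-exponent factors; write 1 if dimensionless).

Sv = m²·s⁻².
So Sv² = m⁴·s⁻⁴.
Combining: Sv²·cd²·mol² = (m⁴·s⁻⁴) · cd² · mol² = m⁴·s⁻⁴·mol²·cd².

m⁴·s⁻⁴·mol²·cd²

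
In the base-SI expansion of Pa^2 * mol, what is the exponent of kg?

2

Pa = kg·m⁻¹·s⁻².
So Pa² = kg²·m⁻²·s⁻⁴.
Combining: Pa²·mol = (kg²·m⁻²·s⁻⁴) · mol = kg²·m⁻²·s⁻⁴·mol.
The exponent of kg is 2.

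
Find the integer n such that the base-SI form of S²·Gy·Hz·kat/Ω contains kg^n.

S = kg⁻¹·m⁻²·s³·A².
So S² = kg⁻²·m⁻⁴·s⁶·A⁴.
Gy = m²·s⁻².
Ω = kg·m²·s⁻³·A⁻².
So Ω⁻¹ = kg⁻¹·m⁻²·s³·A².
Hz = s⁻¹.
kat = s⁻¹·mol.
Combining: S²·Gy·Ω⁻¹·Hz·kat = (kg⁻²·m⁻⁴·s⁶·A⁴) · (m²·s⁻²) · (kg⁻¹·m⁻²·s³·A²) · s⁻¹ · (s⁻¹·mol) = kg⁻³·m⁻⁴·s⁵·A⁶·mol.
The exponent of kg is -3.

-3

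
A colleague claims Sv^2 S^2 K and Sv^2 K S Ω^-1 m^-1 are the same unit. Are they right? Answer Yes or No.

No

Left side:
  Sv = J/kg (equivalent dose = energy per mass),
      = m²·s⁻².
  So Sv² = m⁴·s⁻⁴.
  S = 1/Ω (conductance is reciprocal resistance),
      = kg⁻¹·m⁻²·s³·A².
  So S² = kg⁻²·m⁻⁴·s⁶·A⁴.
  Combining: Sv²·S²·K = (m⁴·s⁻⁴) · (kg⁻²·m⁻⁴·s⁶·A⁴) · K = kg⁻²·s²·A⁴·K.
Right side:
  Sv = m²·s⁻².
  So Sv² = m⁴·s⁻⁴.
  S = kg⁻¹·m⁻²·s³·A².
  Ω = kg·m²·s⁻³·A⁻².
  So Ω⁻¹ = kg⁻¹·m⁻²·s³·A².
  Combining: Sv²·K·S·Ω⁻¹·m⁻¹ = (m⁴·s⁻⁴) · K · (kg⁻¹·m⁻²·s³·A²) · (kg⁻¹·m⁻²·s³·A²) · m⁻¹ = kg⁻²·m⁻¹·s²·A⁴·K.
Left is kg⁻²·s²·A⁴·K; right is kg⁻²·m⁻¹·s²·A⁴·K — different.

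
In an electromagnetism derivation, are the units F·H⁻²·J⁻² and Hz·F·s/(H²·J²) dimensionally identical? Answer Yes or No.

Left side:
  F = kg⁻¹·m⁻²·s⁴·A².
  H = kg·m²·s⁻²·A⁻².
  So H⁻² = kg⁻²·m⁻⁴·s⁴·A⁴.
  J = kg·m²·s⁻².
  So J⁻² = kg⁻²·m⁻⁴·s⁴.
  Combining: F·H⁻²·J⁻² = (kg⁻¹·m⁻²·s⁴·A²) · (kg⁻²·m⁻⁴·s⁴·A⁴) · (kg⁻²·m⁻⁴·s⁴) = kg⁻⁵·m⁻¹⁰·s¹²·A⁶.
Right side:
  H = Wb/A (inductance = flux per current),
      = kg·m²·s⁻²·A⁻².
  So H⁻² = kg⁻²·m⁻⁴·s⁴·A⁴.
  Hz = 1/s = s⁻¹ (frequency is cycles per second).
  F = C/V (capacitance = charge per voltage),
      = A·s/(kg·m²·s⁻³·A⁻¹) (substituting C and V),
      = kg⁻¹·m⁻²·s⁴·A².
  J = N·m (work = force × distance),
      = kg·m²·s⁻².
  So J⁻² = kg⁻²·m⁻⁴·s⁴.
  Combining: H⁻²·Hz·F·s·J⁻² = (kg⁻²·m⁻⁴·s⁴·A⁴) · s⁻¹ · (kg⁻¹·m⁻²·s⁴·A²) · s · (kg⁻²·m⁻⁴·s⁴) = kg⁻⁵·m⁻¹⁰·s¹²·A⁶.
Both reduce to kg⁻⁵·m⁻¹⁰·s¹²·A⁶.

Yes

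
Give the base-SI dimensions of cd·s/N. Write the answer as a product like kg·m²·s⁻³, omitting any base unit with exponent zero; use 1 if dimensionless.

kg⁻¹·m⁻¹·s³·cd

N = kg·m/s² = kg·m·s⁻² (force = mass × acceleration).
So N⁻¹ = kg⁻¹·m⁻¹·s².
Combining: N⁻¹·cd·s = (kg⁻¹·m⁻¹·s²) · cd · s = kg⁻¹·m⁻¹·s³·cd.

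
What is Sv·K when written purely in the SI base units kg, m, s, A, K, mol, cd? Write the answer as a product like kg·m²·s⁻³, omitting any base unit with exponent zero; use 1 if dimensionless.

Sv = m²·s⁻².
Combining: Sv·K = (m²·s⁻²) · K = m²·s⁻²·K.

m²·s⁻²·K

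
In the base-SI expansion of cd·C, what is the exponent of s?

C = s·A.
Combining: cd·C = cd · (s·A) = s·A·cd.
The exponent of s is 1.

1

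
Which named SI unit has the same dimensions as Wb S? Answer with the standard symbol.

C

Wb = V·s (flux: a volt is a weber per second),
    = kg·m²·s⁻²·A⁻¹.
S = 1/Ω (conductance is reciprocal resistance),
    = kg⁻¹·m⁻²·s³·A².
Combining: Wb·S = (kg·m²·s⁻²·A⁻¹) · (kg⁻¹·m⁻²·s³·A²) = s·A.
s·A is the base-SI form of the coulomb.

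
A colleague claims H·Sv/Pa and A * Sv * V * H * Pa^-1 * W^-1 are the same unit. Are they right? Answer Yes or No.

Left side:
  H = Wb/A (inductance = flux per current),
      = kg·m²·s⁻²·A⁻².
  Sv = J/kg (equivalent dose = energy per mass),
      = m²·s⁻².
  Pa = N/m² (pressure = force per area),
      = kg·m⁻¹·s⁻².
  So Pa⁻¹ = kg⁻¹·m·s².
  Combining: H·Sv·Pa⁻¹ = (kg·m²·s⁻²·A⁻²) · (m²·s⁻²) · (kg⁻¹·m·s²) = m⁵·s⁻²·A⁻².
Right side:
  Sv = J/kg (equivalent dose = energy per mass),
      = m²·s⁻².
  V = W/A (potential = power per current),
      = kg·m²·s⁻³·A⁻¹.
  H = Wb/A (inductance = flux per current),
      = kg·m²·s⁻²·A⁻².
  Pa = N/m² (pressure = force per area),
      = kg·m⁻¹·s⁻².
  So Pa⁻¹ = kg⁻¹·m·s².
  W = J/s (power = energy per time),
      = kg·m²·s⁻³.
  So W⁻¹ = kg⁻¹·m⁻²·s³.
  Combining: A·Sv·V·H·Pa⁻¹·W⁻¹ = A · (m²·s⁻²) · (kg·m²·s⁻³·A⁻¹) · (kg·m²·s⁻²·A⁻²) · (kg⁻¹·m·s²) · (kg⁻¹·m⁻²·s³) = m⁵·s⁻²·A⁻².
Both reduce to m⁵·s⁻²·A⁻².

Yes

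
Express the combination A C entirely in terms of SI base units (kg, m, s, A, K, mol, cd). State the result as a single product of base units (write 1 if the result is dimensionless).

s·A²

C = A·s = s·A (charge = current × time).
Combining: A·C = A · (s·A) = s·A².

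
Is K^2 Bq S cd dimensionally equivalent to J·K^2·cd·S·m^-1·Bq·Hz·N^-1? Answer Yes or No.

Left side:
  Bq = s⁻¹.
  S = kg⁻¹·m⁻²·s³·A².
  Combining: K²·Bq·S·cd = K² · s⁻¹ · (kg⁻¹·m⁻²·s³·A²) · cd = kg⁻¹·m⁻²·s²·A²·K²·cd.
Right side:
  J = N·m (work = force × distance),
      = kg·m²·s⁻².
  S = 1/Ω (conductance is reciprocal resistance),
      = kg⁻¹·m⁻²·s³·A².
  Bq = 1/s = s⁻¹ (activity is decays per second).
  Hz = 1/s = s⁻¹ (frequency is cycles per second).
  N = kg·m/s² = kg·m·s⁻² (force = mass × acceleration).
  So N⁻¹ = kg⁻¹·m⁻¹·s².
  Combining: J·K²·cd·S·m⁻¹·Bq·Hz·N⁻¹ = (kg·m²·s⁻²) · K² · cd · (kg⁻¹·m⁻²·s³·A²) · m⁻¹ · s⁻¹ · s⁻¹ · (kg⁻¹·m⁻¹·s²) = kg⁻¹·m⁻²·s·A²·K²·cd.
Left is kg⁻¹·m⁻²·s²·A²·K²·cd; right is kg⁻¹·m⁻²·s·A²·K²·cd — different.

No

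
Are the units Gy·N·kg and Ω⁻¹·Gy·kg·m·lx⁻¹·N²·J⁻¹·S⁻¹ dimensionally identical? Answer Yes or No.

Left side:
  Gy = J/kg (absorbed dose = energy per mass),
      = m²·s⁻².
  N = kg·m/s² = kg·m·s⁻² (force = mass × acceleration).
  Combining: Gy·N·kg = (m²·s⁻²) · (kg·m·s⁻²) · kg = kg²·m³·s⁻⁴.
Right side:
  Ω = V/A (resistance = voltage per current),
      = kg·m²·s⁻³·A⁻².
  So Ω⁻¹ = kg⁻¹·m⁻²·s³·A².
  Gy = J/kg (absorbed dose = energy per mass),
      = m²·s⁻².
  lx = lm/m² (illuminance = luminous flux per area),
      = m⁻²·cd.
  So lx⁻¹ = m²·cd⁻¹.
  N = kg·m/s² = kg·m·s⁻² (force = mass × acceleration).
  So N² = kg²·m²·s⁻⁴.
  J = N·m (work = force × distance),
      = kg·m²·s⁻².
  So J⁻¹ = kg⁻¹·m⁻²·s².
  S = 1/Ω (conductance is reciprocal resistance),
      = kg⁻¹·m⁻²·s³·A².
  So S⁻¹ = kg·m²·s⁻³·A⁻².
  Combining: Ω⁻¹·Gy·kg·m·lx⁻¹·N²·J⁻¹·S⁻¹ = (kg⁻¹·m⁻²·s³·A²) · (m²·s⁻²) · kg · m · (m²·cd⁻¹) · (kg²·m²·s⁻⁴) · (kg⁻¹·m⁻²·s²) · (kg·m²·s⁻³·A⁻²) = kg²·m⁵·s⁻⁴·cd⁻¹.
Left is kg²·m³·s⁻⁴; right is kg²·m⁵·s⁻⁴·cd⁻¹ — different.

No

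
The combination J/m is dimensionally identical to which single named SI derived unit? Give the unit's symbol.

J = N·m (work = force × distance),
    = kg·m²·s⁻².
Combining: J·m⁻¹ = (kg·m²·s⁻²) · m⁻¹ = kg·m·s⁻².
kg·m·s⁻² is the base-SI form of the newton.

N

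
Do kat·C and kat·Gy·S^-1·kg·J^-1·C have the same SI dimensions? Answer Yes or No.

Left side:
  kat = mol/s = s⁻¹·mol (catalytic activity).
  C = A·s = s·A (charge = current × time).
  Combining: kat·C = (s⁻¹·mol) · (s·A) = A·mol.
Right side:
  kat = s⁻¹·mol.
  Gy = m²·s⁻².
  S = kg⁻¹·m⁻²·s³·A².
  So S⁻¹ = kg·m²·s⁻³·A⁻².
  J = kg·m²·s⁻².
  So J⁻¹ = kg⁻¹·m⁻²·s².
  C = s·A.
  Combining: kat·Gy·S⁻¹·kg·J⁻¹·C = (s⁻¹·mol) · (m²·s⁻²) · (kg·m²·s⁻³·A⁻²) · kg · (kg⁻¹·m⁻²·s²) · (s·A) = kg·m²·s⁻³·A⁻¹·mol.
Left is A·mol; right is kg·m²·s⁻³·A⁻¹·mol — different.

No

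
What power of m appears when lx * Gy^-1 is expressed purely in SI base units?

lx = m⁻²·cd.
Gy = m²·s⁻².
So Gy⁻¹ = m⁻²·s².
Combining: lx·Gy⁻¹ = (m⁻²·cd) · (m⁻²·s²) = m⁻⁴·s²·cd.
The exponent of m is -4.

-4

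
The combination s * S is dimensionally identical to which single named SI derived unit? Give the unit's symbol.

F

S = kg⁻¹·m⁻²·s³·A².
Combining: s·S = s · (kg⁻¹·m⁻²·s³·A²) = kg⁻¹·m⁻²·s⁴·A².
kg⁻¹·m⁻²·s⁴·A² is the base-SI form of the farad.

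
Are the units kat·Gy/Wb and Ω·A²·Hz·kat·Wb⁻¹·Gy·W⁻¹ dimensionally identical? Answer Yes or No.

Left side:
  kat = mol/s = s⁻¹·mol (catalytic activity).
  Wb = V·s (flux: a volt is a weber per second),
      = kg·m²·s⁻²·A⁻¹.
  So Wb⁻¹ = kg⁻¹·m⁻²·s²·A.
  Gy = J/kg (absorbed dose = energy per mass),
      = m²·s⁻².
  Combining: kat·Wb⁻¹·Gy = (s⁻¹·mol) · (kg⁻¹·m⁻²·s²·A) · (m²·s⁻²) = kg⁻¹·s⁻¹·A·mol.
Right side:
  Ω = V/A (resistance = voltage per current),
      = kg·m²·s⁻³·A⁻².
  Hz = 1/s = s⁻¹ (frequency is cycles per second).
  kat = mol/s = s⁻¹·mol (catalytic activity).
  Wb = V·s (flux: a volt is a weber per second),
      = kg·m²·s⁻²·A⁻¹.
  So Wb⁻¹ = kg⁻¹·m⁻²·s²·A.
  Gy = J/kg (absorbed dose = energy per mass),
      = m²·s⁻².
  W = J/s (power = energy per time),
      = kg·m²·s⁻³.
  So W⁻¹ = kg⁻¹·m⁻²·s³.
  Combining: Ω·A²·Hz·kat·Wb⁻¹·Gy·W⁻¹ = (kg·m²·s⁻³·A⁻²) · A² · s⁻¹ · (s⁻¹·mol) · (kg⁻¹·m⁻²·s²·A) · (m²·s⁻²) · (kg⁻¹·m⁻²·s³) = kg⁻¹·s⁻²·A·mol.
Left is kg⁻¹·s⁻¹·A·mol; right is kg⁻¹·s⁻²·A·mol — different.

No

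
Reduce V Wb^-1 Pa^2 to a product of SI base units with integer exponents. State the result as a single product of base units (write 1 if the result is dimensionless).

V = kg·m²·s⁻³·A⁻¹.
Wb = kg·m²·s⁻²·A⁻¹.
So Wb⁻¹ = kg⁻¹·m⁻²·s²·A.
Pa = kg·m⁻¹·s⁻².
So Pa² = kg²·m⁻²·s⁻⁴.
Combining: V·Wb⁻¹·Pa² = (kg·m²·s⁻³·A⁻¹) · (kg⁻¹·m⁻²·s²·A) · (kg²·m⁻²·s⁻⁴) = kg²·m⁻²·s⁻⁵.

kg²·m⁻²·s⁻⁵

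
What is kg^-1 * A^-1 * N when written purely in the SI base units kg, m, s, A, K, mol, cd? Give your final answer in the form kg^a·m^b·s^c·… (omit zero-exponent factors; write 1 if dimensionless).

m·s⁻²·A⁻¹

N = kg·m/s² = kg·m·s⁻² (force = mass × acceleration).
Combining: kg⁻¹·A⁻¹·N = kg⁻¹ · A⁻¹ · (kg·m·s⁻²) = m·s⁻²·A⁻¹.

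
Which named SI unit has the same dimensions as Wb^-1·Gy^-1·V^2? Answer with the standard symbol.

Wb = kg·m²·s⁻²·A⁻¹.
So Wb⁻¹ = kg⁻¹·m⁻²·s²·A.
Gy = m²·s⁻².
So Gy⁻¹ = m⁻²·s².
V = kg·m²·s⁻³·A⁻¹.
So V² = kg²·m⁴·s⁻⁶·A⁻².
Combining: Wb⁻¹·Gy⁻¹·V² = (kg⁻¹·m⁻²·s²·A) · (m⁻²·s²) · (kg²·m⁴·s⁻⁶·A⁻²) = kg·s⁻²·A⁻¹.
kg·s⁻²·A⁻¹ is the base-SI form of the tesla.

T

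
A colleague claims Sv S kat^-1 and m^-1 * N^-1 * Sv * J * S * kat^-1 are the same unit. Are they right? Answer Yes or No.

Yes

Left side:
  Sv = J/kg (equivalent dose = energy per mass),
      = m²·s⁻².
  S = 1/Ω (conductance is reciprocal resistance),
      = kg⁻¹·m⁻²·s³·A².
  kat = mol/s = s⁻¹·mol (catalytic activity).
  So kat⁻¹ = s·mol⁻¹.
  Combining: Sv·S·kat⁻¹ = (m²·s⁻²) · (kg⁻¹·m⁻²·s³·A²) · (s·mol⁻¹) = kg⁻¹·s²·A²·mol⁻¹.
Right side:
  N = kg·m/s² = kg·m·s⁻² (force = mass × acceleration).
  So N⁻¹ = kg⁻¹·m⁻¹·s².
  Sv = J/kg (equivalent dose = energy per mass),
      = m²·s⁻².
  J = N·m (work = force × distance),
      = kg·m²·s⁻².
  S = 1/Ω (conductance is reciprocal resistance),
      = kg⁻¹·m⁻²·s³·A².
  kat = mol/s = s⁻¹·mol (catalytic activity).
  So kat⁻¹ = s·mol⁻¹.
  Combining: m⁻¹·N⁻¹·Sv·J·S·kat⁻¹ = m⁻¹ · (kg⁻¹·m⁻¹·s²) · (m²·s⁻²) · (kg·m²·s⁻²) · (kg⁻¹·m⁻²·s³·A²) · (s·mol⁻¹) = kg⁻¹·s²·A²·mol⁻¹.
Both reduce to kg⁻¹·s²·A²·mol⁻¹.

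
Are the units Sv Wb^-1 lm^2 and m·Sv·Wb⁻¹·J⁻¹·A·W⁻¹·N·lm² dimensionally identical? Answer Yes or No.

No

Left side:
  Sv = m²·s⁻².
  Wb = kg·m²·s⁻²·A⁻¹.
  So Wb⁻¹ = kg⁻¹·m⁻²·s²·A.
  lm = cd.
  So lm² = cd².
  Combining: Sv·Wb⁻¹·lm² = (m²·s⁻²) · (kg⁻¹·m⁻²·s²·A) · cd² = kg⁻¹·A·cd².
Right side:
  Sv = J/kg (equivalent dose = energy per mass),
      = m²·s⁻².
  Wb = V·s (flux: a volt is a weber per second),
      = kg·m²·s⁻²·A⁻¹.
  So Wb⁻¹ = kg⁻¹·m⁻²·s²·A.
  J = N·m (work = force × distance),
      = kg·m²·s⁻².
  So J⁻¹ = kg⁻¹·m⁻²·s².
  W = J/s (power = energy per time),
      = kg·m²·s⁻³.
  So W⁻¹ = kg⁻¹·m⁻²·s³.
  N = kg·m/s² = kg·m·s⁻² (force = mass × acceleration).
  lm = cd·sr = cd (luminous flux; sr is dimensionless).
  So lm² = cd².
  Combining: m·Sv·Wb⁻¹·J⁻¹·A·W⁻¹·N·lm² = m · (m²·s⁻²) · (kg⁻¹·m⁻²·s²·A) · (kg⁻¹·m⁻²·s²) · A · (kg⁻¹·m⁻²·s³) · (kg·m·s⁻²) · cd² = kg⁻²·m⁻²·s³·A²·cd².
Left is kg⁻¹·A·cd²; right is kg⁻²·m⁻²·s³·A²·cd² — different.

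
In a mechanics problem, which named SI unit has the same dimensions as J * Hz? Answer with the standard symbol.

J = N·m (work = force × distance),
    = kg·m²·s⁻².
Hz = 1/s = s⁻¹ (frequency is cycles per second).
Combining: J·Hz = (kg·m²·s⁻²) · s⁻¹ = kg·m²·s⁻³.
kg·m²·s⁻³ is the base-SI form of the watt.

W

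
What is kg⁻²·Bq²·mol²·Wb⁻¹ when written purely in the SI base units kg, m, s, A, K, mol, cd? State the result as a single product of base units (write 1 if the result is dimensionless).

kg⁻³·m⁻²·A·mol²

Bq = 1/s = s⁻¹ (activity is decays per second).
So Bq² = s⁻².
Wb = V·s (flux: a volt is a weber per second),
    = kg·m²·s⁻²·A⁻¹.
So Wb⁻¹ = kg⁻¹·m⁻²·s²·A.
Combining: kg⁻²·Bq²·mol²·Wb⁻¹ = kg⁻² · s⁻² · mol² · (kg⁻¹·m⁻²·s²·A) = kg⁻³·m⁻²·A·mol².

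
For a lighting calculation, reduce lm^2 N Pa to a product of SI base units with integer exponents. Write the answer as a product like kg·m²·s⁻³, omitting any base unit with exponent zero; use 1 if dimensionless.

kg²·s⁻⁴·cd²

lm = cd.
So lm² = cd².
N = kg·m·s⁻².
Pa = kg·m⁻¹·s⁻².
Combining: lm²·N·Pa = cd² · (kg·m·s⁻²) · (kg·m⁻¹·s⁻²) = kg²·s⁻⁴·cd².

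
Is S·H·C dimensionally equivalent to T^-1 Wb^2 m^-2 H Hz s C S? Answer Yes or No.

Left side:
  S = 1/Ω (conductance is reciprocal resistance),
      = kg⁻¹·m⁻²·s³·A².
  H = Wb/A (inductance = flux per current),
      = kg·m²·s⁻²·A⁻².
  C = A·s = s·A (charge = current × time).
  Combining: S·H·C = (kg⁻¹·m⁻²·s³·A²) · (kg·m²·s⁻²·A⁻²) · (s·A) = s²·A.
Right side:
  T = kg·s⁻²·A⁻¹.
  So T⁻¹ = kg⁻¹·s²·A.
  Wb = kg·m²·s⁻²·A⁻¹.
  So Wb² = kg²·m⁴·s⁻⁴·A⁻².
  H = kg·m²·s⁻²·A⁻².
  Hz = s⁻¹.
  C = s·A.
  S = kg⁻¹·m⁻²·s³·A².
  Combining: T⁻¹·Wb²·m⁻²·H·Hz·s·C·S = (kg⁻¹·s²·A) · (kg²·m⁴·s⁻⁴·A⁻²) · m⁻² · (kg·m²·s⁻²·A⁻²) · s⁻¹ · s · (s·A) · (kg⁻¹·m⁻²·s³·A²) = kg·m².
Left is s²·A; right is kg·m² — different.

No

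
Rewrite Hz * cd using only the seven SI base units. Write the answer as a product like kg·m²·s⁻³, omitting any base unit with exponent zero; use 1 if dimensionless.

Hz = s⁻¹.
Combining: Hz·cd = s⁻¹ · cd = s⁻¹·cd.

s⁻¹·cd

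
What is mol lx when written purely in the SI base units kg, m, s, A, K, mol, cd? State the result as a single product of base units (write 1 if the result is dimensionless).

lx = lm/m² (illuminance = luminous flux per area),
    = m⁻²·cd.
Combining: mol·lx = mol · (m⁻²·cd) = m⁻²·mol·cd.

m⁻²·mol·cd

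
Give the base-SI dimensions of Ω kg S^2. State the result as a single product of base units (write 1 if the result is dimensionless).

m⁻²·s³·A²

Ω = V/A (resistance = voltage per current),
    = kg·m²·s⁻³·A⁻².
S = 1/Ω (conductance is reciprocal resistance),
    = kg⁻¹·m⁻²·s³·A².
So S² = kg⁻²·m⁻⁴·s⁶·A⁴.
Combining: Ω·kg·S² = (kg·m²·s⁻³·A⁻²) · kg · (kg⁻²·m⁻⁴·s⁶·A⁴) = m⁻²·s³·A².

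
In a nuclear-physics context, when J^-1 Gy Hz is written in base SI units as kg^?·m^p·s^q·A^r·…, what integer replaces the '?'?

-1

J = N·m (work = force × distance),
    = kg·m²·s⁻².
So J⁻¹ = kg⁻¹·m⁻²·s².
Gy = J/kg (absorbed dose = energy per mass),
    = m²·s⁻².
Hz = 1/s = s⁻¹ (frequency is cycles per second).
Combining: J⁻¹·Gy·Hz = (kg⁻¹·m⁻²·s²) · (m²·s⁻²) · s⁻¹ = kg⁻¹·s⁻¹.
The exponent of kg is -1.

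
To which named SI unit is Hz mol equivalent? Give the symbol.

kat

Hz = 1/s = s⁻¹ (frequency is cycles per second).
Combining: Hz·mol = s⁻¹ · mol = s⁻¹·mol.
s⁻¹·mol is the base-SI form of the katal.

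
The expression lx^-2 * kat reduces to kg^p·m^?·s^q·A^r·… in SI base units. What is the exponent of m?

lx = lm/m² (illuminance = luminous flux per area),
    = m⁻²·cd.
So lx⁻² = m⁴·cd⁻².
kat = mol/s = s⁻¹·mol (catalytic activity).
Combining: lx⁻²·kat = (m⁴·cd⁻²) · (s⁻¹·mol) = m⁴·s⁻¹·mol·cd⁻².
The exponent of m is 4.

4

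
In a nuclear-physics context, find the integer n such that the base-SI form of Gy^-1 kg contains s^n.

2

Gy = m²·s⁻².
So Gy⁻¹ = m⁻²·s².
Combining: Gy⁻¹·kg = (m⁻²·s²) · kg = kg·m⁻²·s².
The exponent of s is 2.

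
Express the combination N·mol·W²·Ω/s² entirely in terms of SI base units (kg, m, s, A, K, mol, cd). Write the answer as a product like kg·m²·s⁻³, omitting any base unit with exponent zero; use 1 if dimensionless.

N = kg·m·s⁻².
W = kg·m²·s⁻³.
So W² = kg²·m⁴·s⁻⁶.
Ω = kg·m²·s⁻³·A⁻².
Combining: s⁻²·N·mol·W²·Ω = s⁻² · (kg·m·s⁻²) · mol · (kg²·m⁴·s⁻⁶) · (kg·m²·s⁻³·A⁻²) = kg⁴·m⁷·s⁻¹³·A⁻²·mol.

kg⁴·m⁷·s⁻¹³·A⁻²·mol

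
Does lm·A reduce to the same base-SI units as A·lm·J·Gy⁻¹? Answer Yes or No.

No

Left side:
  lm = cd·sr = cd (luminous flux; sr is dimensionless).
  Combining: lm·A = cd · A = A·cd.
Right side:
  lm = cd.
  J = kg·m²·s⁻².
  Gy = m²·s⁻².
  So Gy⁻¹ = m⁻²·s².
  Combining: A·lm·J·Gy⁻¹ = A · cd · (kg·m²·s⁻²) · (m⁻²·s²) = kg·A·cd.
Left is A·cd; right is kg·A·cd — different.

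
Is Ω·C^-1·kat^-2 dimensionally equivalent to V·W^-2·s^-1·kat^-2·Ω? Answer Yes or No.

No

Left side:
  Ω = V/A (resistance = voltage per current),
      = kg·m²·s⁻³·A⁻².
  C = A·s = s·A (charge = current × time).
  So C⁻¹ = s⁻¹·A⁻¹.
  kat = mol/s = s⁻¹·mol (catalytic activity).
  So kat⁻² = s²·mol⁻².
  Combining: Ω·C⁻¹·kat⁻² = (kg·m²·s⁻³·A⁻²) · (s⁻¹·A⁻¹) · (s²·mol⁻²) = kg·m²·s⁻²·A⁻³·mol⁻².
Right side:
  V = W/A (potential = power per current),
      = kg·m²·s⁻³·A⁻¹.
  W = J/s (power = energy per time),
      = kg·m²·s⁻³.
  So W⁻² = kg⁻²·m⁻⁴·s⁶.
  kat = mol/s = s⁻¹·mol (catalytic activity).
  So kat⁻² = s²·mol⁻².
  Ω = V/A (resistance = voltage per current),
      = kg·m²·s⁻³·A⁻².
  Combining: V·W⁻²·s⁻¹·kat⁻²·Ω = (kg·m²·s⁻³·A⁻¹) · (kg⁻²·m⁻⁴·s⁶) · s⁻¹ · (s²·mol⁻²) · (kg·m²·s⁻³·A⁻²) = s·A⁻³·mol⁻².
Left is kg·m²·s⁻²·A⁻³·mol⁻²; right is s·A⁻³·mol⁻² — different.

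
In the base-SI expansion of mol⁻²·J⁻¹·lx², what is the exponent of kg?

J = N·m (work = force × distance),
    = kg·m²·s⁻².
So J⁻¹ = kg⁻¹·m⁻²·s².
lx = lm/m² (illuminance = luminous flux per area),
    = m⁻²·cd.
So lx² = m⁻⁴·cd².
Combining: mol⁻²·J⁻¹·lx² = mol⁻² · (kg⁻¹·m⁻²·s²) · (m⁻⁴·cd²) = kg⁻¹·m⁻⁶·s²·mol⁻²·cd².
The exponent of kg is -1.

-1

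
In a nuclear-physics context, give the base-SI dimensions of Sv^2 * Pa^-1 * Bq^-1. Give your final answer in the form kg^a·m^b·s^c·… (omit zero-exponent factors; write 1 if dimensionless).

Sv = J/kg (equivalent dose = energy per mass),
    = m²·s⁻².
So Sv² = m⁴·s⁻⁴.
Pa = N/m² (pressure = force per area),
    = kg·m⁻¹·s⁻².
So Pa⁻¹ = kg⁻¹·m·s².
Bq = 1/s = s⁻¹ (activity is decays per second).
So Bq⁻¹ = s.
Combining: Sv²·Pa⁻¹·Bq⁻¹ = (m⁴·s⁻⁴) · (kg⁻¹·m·s²) · s = kg⁻¹·m⁵·s⁻¹.

kg⁻¹·m⁵·s⁻¹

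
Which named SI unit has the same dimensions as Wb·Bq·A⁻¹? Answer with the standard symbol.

Ω

Wb = V·s (flux: a volt is a weber per second),
    = kg·m²·s⁻²·A⁻¹.
Bq = 1/s = s⁻¹ (activity is decays per second).
Combining: Wb·Bq·A⁻¹ = (kg·m²·s⁻²·A⁻¹) · s⁻¹ · A⁻¹ = kg·m²·s⁻³·A⁻².
kg·m²·s⁻³·A⁻² is the base-SI form of the ohm.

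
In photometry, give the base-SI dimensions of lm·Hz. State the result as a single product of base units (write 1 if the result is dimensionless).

s⁻¹·cd

lm = cd.
Hz = s⁻¹.
Combining: lm·Hz = cd · s⁻¹ = s⁻¹·cd.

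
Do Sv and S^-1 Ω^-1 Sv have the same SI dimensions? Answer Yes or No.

Left side:
  Sv = m²·s⁻².
Right side:
  S = 1/Ω (conductance is reciprocal resistance),
      = kg⁻¹·m⁻²·s³·A².
  So S⁻¹ = kg·m²·s⁻³·A⁻².
  Ω = V/A (resistance = voltage per current),
      = kg·m²·s⁻³·A⁻².
  So Ω⁻¹ = kg⁻¹·m⁻²·s³·A².
  Sv = J/kg (equivalent dose = energy per mass),
      = m²·s⁻².
  Combining: S⁻¹·Ω⁻¹·Sv = (kg·m²·s⁻³·A⁻²) · (kg⁻¹·m⁻²·s³·A²) · (m²·s⁻²) = m²·s⁻².
Both reduce to m²·s⁻².

Yes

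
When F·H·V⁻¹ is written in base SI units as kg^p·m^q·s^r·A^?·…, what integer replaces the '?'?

1

F = kg⁻¹·m⁻²·s⁴·A².
H = kg·m²·s⁻²·A⁻².
V = kg·m²·s⁻³·A⁻¹.
So V⁻¹ = kg⁻¹·m⁻²·s³·A.
Combining: F·H·V⁻¹ = (kg⁻¹·m⁻²·s⁴·A²) · (kg·m²·s⁻²·A⁻²) · (kg⁻¹·m⁻²·s³·A) = kg⁻¹·m⁻²·s⁵·A.
The exponent of A is 1.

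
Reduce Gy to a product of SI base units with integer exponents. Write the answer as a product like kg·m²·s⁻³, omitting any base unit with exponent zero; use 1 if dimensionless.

Gy = m²·s⁻².

m²·s⁻²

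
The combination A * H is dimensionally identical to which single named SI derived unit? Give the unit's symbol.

Wb

H = kg·m²·s⁻²·A⁻².
Combining: A·H = A · (kg·m²·s⁻²·A⁻²) = kg·m²·s⁻²·A⁻¹.
kg·m²·s⁻²·A⁻¹ is the base-SI form of the weber.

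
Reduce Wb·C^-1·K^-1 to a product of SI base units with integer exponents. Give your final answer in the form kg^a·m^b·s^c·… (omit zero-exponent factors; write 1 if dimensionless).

kg·m²·s⁻³·A⁻²·K⁻¹

Wb = kg·m²·s⁻²·A⁻¹.
C = s·A.
So C⁻¹ = s⁻¹·A⁻¹.
Combining: Wb·C⁻¹·K⁻¹ = (kg·m²·s⁻²·A⁻¹) · (s⁻¹·A⁻¹) · K⁻¹ = kg·m²·s⁻³·A⁻²·K⁻¹.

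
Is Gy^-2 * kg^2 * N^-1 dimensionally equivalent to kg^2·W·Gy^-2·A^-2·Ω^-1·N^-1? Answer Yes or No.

Yes

Left side:
  Gy = J/kg (absorbed dose = energy per mass),
      = m²·s⁻².
  So Gy⁻² = m⁻⁴·s⁴.
  N = kg·m/s² = kg·m·s⁻² (force = mass × acceleration).
  So N⁻¹ = kg⁻¹·m⁻¹·s².
  Combining: Gy⁻²·kg²·N⁻¹ = (m⁻⁴·s⁴) · kg² · (kg⁻¹·m⁻¹·s²) = kg·m⁻⁵·s⁶.
Right side:
  W = J/s (power = energy per time),
      = kg·m²·s⁻³.
  Gy = J/kg (absorbed dose = energy per mass),
      = m²·s⁻².
  So Gy⁻² = m⁻⁴·s⁴.
  Ω = V/A (resistance = voltage per current),
      = kg·m²·s⁻³·A⁻².
  So Ω⁻¹ = kg⁻¹·m⁻²·s³·A².
  N = kg·m/s² = kg·m·s⁻² (force = mass × acceleration).
  So N⁻¹ = kg⁻¹·m⁻¹·s².
  Combining: kg²·W·Gy⁻²·A⁻²·Ω⁻¹·N⁻¹ = kg² · (kg·m²·s⁻³) · (m⁻⁴·s⁴) · A⁻² · (kg⁻¹·m⁻²·s³·A²) · (kg⁻¹·m⁻¹·s²) = kg·m⁻⁵·s⁶.
Both reduce to kg·m⁻⁵·s⁶.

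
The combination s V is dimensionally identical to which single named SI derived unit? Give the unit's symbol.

V = W/A (potential = power per current),
    = kg·m²·s⁻³·A⁻¹.
Combining: s·V = s · (kg·m²·s⁻³·A⁻¹) = kg·m²·s⁻²·A⁻¹.
kg·m²·s⁻²·A⁻¹ is the base-SI form of the weber.

Wb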